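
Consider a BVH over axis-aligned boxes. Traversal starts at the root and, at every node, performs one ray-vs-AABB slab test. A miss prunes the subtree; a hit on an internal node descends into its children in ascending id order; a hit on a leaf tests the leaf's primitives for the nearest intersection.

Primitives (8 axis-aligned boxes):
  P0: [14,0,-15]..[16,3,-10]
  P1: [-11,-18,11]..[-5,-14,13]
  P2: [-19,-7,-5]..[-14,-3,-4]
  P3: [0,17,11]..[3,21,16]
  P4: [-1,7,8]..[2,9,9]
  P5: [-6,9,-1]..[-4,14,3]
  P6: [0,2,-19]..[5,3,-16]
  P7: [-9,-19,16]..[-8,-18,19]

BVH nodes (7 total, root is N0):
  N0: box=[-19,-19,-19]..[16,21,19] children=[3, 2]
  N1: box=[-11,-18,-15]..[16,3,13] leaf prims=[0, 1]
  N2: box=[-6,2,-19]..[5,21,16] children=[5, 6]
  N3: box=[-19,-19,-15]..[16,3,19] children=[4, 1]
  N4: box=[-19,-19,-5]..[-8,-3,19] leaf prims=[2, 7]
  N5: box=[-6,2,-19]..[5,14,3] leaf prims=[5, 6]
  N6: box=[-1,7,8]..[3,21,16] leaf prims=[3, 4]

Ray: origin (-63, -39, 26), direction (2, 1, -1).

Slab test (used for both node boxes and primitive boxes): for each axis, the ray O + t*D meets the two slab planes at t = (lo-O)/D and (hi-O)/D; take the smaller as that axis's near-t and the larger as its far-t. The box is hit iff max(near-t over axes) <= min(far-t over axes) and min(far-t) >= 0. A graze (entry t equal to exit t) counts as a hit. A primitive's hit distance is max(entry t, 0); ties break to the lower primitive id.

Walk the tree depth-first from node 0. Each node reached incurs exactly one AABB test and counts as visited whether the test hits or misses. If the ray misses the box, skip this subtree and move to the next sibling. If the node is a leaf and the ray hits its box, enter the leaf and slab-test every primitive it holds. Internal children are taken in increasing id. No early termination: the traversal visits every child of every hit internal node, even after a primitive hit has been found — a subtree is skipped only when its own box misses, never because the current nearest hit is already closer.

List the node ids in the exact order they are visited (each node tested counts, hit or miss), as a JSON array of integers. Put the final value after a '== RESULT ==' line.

Walk:
N0 x:[22,79/2] y:[20,60] z:[7,45] -> hit [22,79/2], descend [2, 3]
  N2 x:[57/2,34] y:[41,60] z:[10,45] -> miss, prune
  N3 x:[22,79/2] y:[20,42] z:[7,41] -> hit [22,79/2], descend [1, 4]
    N1 x:[26,79/2] y:[21,42] z:[13,41] -> hit [26,79/2] leaf, test {P0@t=39, P1(miss)}
    N4 x:[22,55/2] y:[20,36] z:[7,31] -> hit [22,55/2] leaf, test {P2(miss), P7(miss)}

Summary -> nodes [0, 2, 3, 1, 4]; box-tests=5; leaf-entries=2; first=P0

== RESULT ==
[0, 2, 3, 1, 4]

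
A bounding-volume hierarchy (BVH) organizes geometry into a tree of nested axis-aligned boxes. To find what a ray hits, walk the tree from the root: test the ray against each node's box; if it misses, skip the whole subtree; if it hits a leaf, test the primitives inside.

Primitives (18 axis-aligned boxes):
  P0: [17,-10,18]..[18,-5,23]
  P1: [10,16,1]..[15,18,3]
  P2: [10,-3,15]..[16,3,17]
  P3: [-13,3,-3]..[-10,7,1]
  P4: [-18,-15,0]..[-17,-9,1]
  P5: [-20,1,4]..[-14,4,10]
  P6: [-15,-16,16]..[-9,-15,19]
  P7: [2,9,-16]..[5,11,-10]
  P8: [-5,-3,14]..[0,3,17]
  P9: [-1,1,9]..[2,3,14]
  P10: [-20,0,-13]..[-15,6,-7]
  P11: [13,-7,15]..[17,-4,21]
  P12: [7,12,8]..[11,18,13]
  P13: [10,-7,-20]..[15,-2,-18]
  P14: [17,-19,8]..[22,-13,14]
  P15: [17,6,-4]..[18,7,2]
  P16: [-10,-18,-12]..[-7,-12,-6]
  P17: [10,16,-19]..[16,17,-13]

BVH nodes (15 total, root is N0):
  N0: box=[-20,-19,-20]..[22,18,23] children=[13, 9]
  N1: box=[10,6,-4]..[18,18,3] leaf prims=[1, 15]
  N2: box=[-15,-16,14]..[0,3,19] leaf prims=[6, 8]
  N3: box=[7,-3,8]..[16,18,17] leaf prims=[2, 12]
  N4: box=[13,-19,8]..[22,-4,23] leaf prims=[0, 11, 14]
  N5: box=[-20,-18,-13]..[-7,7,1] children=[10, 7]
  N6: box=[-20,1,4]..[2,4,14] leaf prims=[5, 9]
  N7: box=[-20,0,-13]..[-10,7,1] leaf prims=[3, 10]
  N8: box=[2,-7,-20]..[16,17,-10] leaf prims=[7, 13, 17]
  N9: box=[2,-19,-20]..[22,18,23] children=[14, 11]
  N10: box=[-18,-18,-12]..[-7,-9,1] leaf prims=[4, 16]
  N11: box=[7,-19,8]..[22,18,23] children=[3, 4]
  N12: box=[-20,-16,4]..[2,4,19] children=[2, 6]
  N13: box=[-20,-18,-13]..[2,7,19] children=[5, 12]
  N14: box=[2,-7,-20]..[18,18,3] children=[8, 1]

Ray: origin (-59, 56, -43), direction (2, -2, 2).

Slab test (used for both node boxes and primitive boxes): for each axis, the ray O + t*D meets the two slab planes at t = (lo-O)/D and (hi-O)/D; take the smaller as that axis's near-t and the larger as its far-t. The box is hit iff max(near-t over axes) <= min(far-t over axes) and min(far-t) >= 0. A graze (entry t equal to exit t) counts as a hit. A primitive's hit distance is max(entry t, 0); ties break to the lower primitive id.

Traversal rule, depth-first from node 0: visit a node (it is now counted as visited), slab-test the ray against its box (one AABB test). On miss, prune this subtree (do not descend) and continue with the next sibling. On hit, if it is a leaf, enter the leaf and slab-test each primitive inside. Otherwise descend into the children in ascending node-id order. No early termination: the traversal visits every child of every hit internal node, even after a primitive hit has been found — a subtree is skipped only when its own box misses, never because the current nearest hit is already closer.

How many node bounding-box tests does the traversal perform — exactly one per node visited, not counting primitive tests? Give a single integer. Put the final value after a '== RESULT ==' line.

Walk:
N0 x:[39/2,81/2] y:[19,75/2] z:[23/2,33] -> hit [39/2,33], descend [9, 13]
  N9 x:[61/2,81/2] y:[19,75/2] z:[23/2,33] -> hit [61/2,33], descend [11, 14]
    N11 x:[33,81/2] y:[19,75/2] z:[51/2,33] -> hit [33,33], descend [3, 4]
      N3 x:[33,75/2] y:[19,59/2] z:[51/2,30] -> miss, prune
      N4 x:[36,81/2] y:[30,75/2] z:[51/2,33] -> miss, prune
    N14 x:[61/2,77/2] y:[19,63/2] z:[23/2,23] -> miss, prune
  N13 x:[39/2,61/2] y:[49/2,37] z:[15,31] -> hit [49/2,61/2], descend [5, 12]
    N5 x:[39/2,26] y:[49/2,37] z:[15,22] -> miss, prune
    N12 x:[39/2,61/2] y:[26,36] z:[47/2,31] -> hit [26,61/2], descend [2, 6]
      N2 x:[22,59/2] y:[53/2,36] z:[57/2,31] -> hit [57/2,59/2] leaf, test {P6(miss), P8@t=57/2}
      N6 x:[39/2,61/2] y:[26,55/2] z:[47/2,57/2] -> hit [26,55/2] leaf, test {P5(miss), P9(miss)}

11 AABB tests over nodes [0, 9, 11, 3, 4, 14, 13, 5, 12, 2, 6]; 2 leaves entered; closest P8.

== RESULT ==
11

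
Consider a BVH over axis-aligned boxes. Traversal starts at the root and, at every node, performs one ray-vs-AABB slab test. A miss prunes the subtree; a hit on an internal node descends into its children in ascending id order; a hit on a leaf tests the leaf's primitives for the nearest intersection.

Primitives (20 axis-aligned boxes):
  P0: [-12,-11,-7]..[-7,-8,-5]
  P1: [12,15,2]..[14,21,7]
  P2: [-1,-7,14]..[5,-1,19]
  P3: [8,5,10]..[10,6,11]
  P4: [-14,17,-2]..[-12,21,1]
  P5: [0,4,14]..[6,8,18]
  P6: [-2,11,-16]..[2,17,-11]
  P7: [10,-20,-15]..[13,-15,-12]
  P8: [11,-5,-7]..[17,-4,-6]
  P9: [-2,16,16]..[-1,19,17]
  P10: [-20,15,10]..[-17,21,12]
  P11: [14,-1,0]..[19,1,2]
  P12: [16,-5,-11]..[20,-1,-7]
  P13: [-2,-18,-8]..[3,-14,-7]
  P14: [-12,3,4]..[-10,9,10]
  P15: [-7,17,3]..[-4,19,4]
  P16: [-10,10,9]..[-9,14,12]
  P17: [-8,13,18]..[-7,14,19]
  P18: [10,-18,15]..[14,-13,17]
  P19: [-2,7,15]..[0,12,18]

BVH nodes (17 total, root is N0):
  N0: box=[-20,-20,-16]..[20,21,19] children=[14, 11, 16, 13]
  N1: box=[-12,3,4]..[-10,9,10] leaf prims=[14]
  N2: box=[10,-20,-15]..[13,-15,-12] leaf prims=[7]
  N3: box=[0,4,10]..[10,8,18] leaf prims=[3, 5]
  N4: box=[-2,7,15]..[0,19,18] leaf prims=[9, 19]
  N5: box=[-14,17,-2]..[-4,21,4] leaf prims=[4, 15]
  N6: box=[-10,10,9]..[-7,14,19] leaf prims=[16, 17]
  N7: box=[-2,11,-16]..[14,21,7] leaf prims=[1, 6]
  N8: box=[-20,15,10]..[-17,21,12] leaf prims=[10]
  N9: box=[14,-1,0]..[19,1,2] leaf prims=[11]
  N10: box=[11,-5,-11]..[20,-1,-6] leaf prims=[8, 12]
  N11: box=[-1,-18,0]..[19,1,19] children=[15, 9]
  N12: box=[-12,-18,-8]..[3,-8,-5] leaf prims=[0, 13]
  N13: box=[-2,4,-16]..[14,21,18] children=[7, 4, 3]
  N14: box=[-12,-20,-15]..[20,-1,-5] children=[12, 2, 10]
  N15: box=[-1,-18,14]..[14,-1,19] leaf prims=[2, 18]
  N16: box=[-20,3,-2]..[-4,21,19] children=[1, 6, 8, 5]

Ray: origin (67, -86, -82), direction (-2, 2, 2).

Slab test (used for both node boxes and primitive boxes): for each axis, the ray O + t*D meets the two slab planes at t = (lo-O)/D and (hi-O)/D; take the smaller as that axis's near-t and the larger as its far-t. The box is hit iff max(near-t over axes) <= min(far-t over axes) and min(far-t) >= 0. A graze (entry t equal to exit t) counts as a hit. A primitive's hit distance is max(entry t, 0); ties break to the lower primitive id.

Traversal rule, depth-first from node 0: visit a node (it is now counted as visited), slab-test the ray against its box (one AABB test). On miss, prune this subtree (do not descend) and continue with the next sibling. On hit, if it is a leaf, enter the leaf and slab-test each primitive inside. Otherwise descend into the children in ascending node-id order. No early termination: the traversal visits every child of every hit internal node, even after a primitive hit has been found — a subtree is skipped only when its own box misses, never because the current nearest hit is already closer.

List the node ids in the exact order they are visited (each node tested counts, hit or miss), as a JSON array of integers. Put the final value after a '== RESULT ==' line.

Traverse from the root:
N0 x:[47/2,87/2] y:[33,107/2] z:[33,101/2] -> hit [33,87/2], descend [11, 13, 14, 16]
  N11 x:[24,34] y:[34,87/2] z:[41,101/2] -> miss, prune
  N13 x:[53/2,69/2] y:[45,107/2] z:[33,50] -> miss, prune
  N14 x:[47/2,79/2] y:[33,85/2] z:[67/2,77/2] -> hit [67/2,77/2], descend [2, 10, 12]
    N2 x:[27,57/2] y:[33,71/2] z:[67/2,35] -> miss, prune
    N10 x:[47/2,28] y:[81/2,85/2] z:[71/2,38] -> miss, prune
    N12 x:[32,79/2] y:[34,39] z:[37,77/2] -> hit [37,77/2] leaf, test {P0@t=75/2, P13(miss)}
  N16 x:[71/2,87/2] y:[89/2,107/2] z:[40,101/2] -> miss, prune

Visited [0, 11, 13, 14, 2, 10, 12, 16]. Tests: 8 box, 1 leaf. Nearest: P0.

== RESULT ==
[0, 11, 13, 14, 2, 10, 12, 16]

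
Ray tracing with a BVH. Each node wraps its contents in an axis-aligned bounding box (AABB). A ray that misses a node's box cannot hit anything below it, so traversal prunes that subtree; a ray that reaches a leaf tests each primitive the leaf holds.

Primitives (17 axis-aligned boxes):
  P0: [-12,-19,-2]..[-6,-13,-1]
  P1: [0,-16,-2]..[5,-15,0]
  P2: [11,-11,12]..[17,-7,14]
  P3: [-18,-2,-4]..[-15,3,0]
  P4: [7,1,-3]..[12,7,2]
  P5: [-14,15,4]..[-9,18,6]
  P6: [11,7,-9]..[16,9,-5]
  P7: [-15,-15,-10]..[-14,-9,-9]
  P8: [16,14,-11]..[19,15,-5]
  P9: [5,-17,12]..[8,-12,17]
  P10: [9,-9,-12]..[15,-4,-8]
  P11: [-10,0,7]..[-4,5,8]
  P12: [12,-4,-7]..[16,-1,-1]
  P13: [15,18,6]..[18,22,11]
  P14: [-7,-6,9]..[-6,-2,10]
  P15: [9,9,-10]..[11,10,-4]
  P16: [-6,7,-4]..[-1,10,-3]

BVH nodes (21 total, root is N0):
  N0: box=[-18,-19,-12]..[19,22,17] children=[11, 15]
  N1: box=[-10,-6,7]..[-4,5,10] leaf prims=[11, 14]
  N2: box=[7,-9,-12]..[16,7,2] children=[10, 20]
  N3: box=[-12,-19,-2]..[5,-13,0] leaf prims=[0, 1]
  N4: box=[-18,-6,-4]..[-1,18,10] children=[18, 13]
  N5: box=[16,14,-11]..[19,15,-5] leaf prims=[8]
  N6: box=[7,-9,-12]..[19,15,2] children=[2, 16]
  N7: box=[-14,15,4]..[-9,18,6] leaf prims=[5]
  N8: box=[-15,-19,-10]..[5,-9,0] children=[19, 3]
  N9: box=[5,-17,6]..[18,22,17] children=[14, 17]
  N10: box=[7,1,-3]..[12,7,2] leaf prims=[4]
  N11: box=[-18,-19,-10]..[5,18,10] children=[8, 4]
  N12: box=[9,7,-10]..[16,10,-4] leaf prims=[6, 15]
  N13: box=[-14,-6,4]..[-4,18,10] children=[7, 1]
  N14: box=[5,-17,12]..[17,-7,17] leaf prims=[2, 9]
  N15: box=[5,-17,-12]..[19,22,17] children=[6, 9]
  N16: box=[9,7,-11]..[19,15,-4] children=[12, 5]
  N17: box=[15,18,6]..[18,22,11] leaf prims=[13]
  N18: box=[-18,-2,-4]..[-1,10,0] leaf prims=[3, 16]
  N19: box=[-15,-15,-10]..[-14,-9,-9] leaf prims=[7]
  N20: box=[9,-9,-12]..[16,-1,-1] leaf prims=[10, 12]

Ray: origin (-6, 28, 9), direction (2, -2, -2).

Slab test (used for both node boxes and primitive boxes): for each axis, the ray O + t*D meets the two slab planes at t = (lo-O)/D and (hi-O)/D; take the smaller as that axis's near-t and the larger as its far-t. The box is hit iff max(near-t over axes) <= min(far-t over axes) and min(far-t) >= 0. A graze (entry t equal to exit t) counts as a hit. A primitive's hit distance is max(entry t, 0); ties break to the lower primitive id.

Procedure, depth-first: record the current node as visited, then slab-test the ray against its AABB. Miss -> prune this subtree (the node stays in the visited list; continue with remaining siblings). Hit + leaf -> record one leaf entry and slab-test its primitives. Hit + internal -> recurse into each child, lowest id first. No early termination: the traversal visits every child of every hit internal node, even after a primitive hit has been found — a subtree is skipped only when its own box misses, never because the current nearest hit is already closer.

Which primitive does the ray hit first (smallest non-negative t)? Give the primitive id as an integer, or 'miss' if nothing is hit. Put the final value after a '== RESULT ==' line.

Traverse from the root:
N0 x:[-6,25/2] y:[3,47/2] z:[-4,21/2] -> hit [3,21/2], descend [11, 15]
  N11 x:[-6,11/2] y:[5,47/2] z:[-1/2,19/2] -> hit [5,11/2], descend [4, 8]
    N4 x:[-6,5/2] y:[5,17] z:[-1/2,13/2] -> miss, prune
    N8 x:[-9/2,11/2] y:[37/2,47/2] z:[9/2,19/2] -> miss, prune
  N15 x:[11/2,25/2] y:[3,45/2] z:[-4,21/2] -> hit [11/2,21/2], descend [6, 9]
    N6 x:[13/2,25/2] y:[13/2,37/2] z:[7/2,21/2] -> hit [13/2,21/2], descend [2, 16]
      N2 x:[13/2,11] y:[21/2,37/2] z:[7/2,21/2] -> hit [21/2,21/2], descend [10, 20]
        N10 x:[13/2,9] y:[21/2,27/2] z:[7/2,6] -> miss, prune
        N20 x:[15/2,11] y:[29/2,37/2] z:[5,21/2] -> miss, prune
      N16 x:[15/2,25/2] y:[13/2,21/2] z:[13/2,10] -> hit [15/2,10], descend [5, 12]
        N5 x:[11,25/2] y:[13/2,7] z:[7,10] -> miss, prune
        N12 x:[15/2,11] y:[9,21/2] z:[13/2,19/2] -> hit [9,19/2] leaf, test {P6(miss), P15(miss)}
    N9 x:[11/2,12] y:[3,45/2] z:[-4,3/2] -> miss, prune

order=[0, 11, 4, 8, 15, 6, 2, 10, 20, 16, 5, 12, 9]  |boxes|=13  |leaves|=1  hit=miss

== RESULT ==
miss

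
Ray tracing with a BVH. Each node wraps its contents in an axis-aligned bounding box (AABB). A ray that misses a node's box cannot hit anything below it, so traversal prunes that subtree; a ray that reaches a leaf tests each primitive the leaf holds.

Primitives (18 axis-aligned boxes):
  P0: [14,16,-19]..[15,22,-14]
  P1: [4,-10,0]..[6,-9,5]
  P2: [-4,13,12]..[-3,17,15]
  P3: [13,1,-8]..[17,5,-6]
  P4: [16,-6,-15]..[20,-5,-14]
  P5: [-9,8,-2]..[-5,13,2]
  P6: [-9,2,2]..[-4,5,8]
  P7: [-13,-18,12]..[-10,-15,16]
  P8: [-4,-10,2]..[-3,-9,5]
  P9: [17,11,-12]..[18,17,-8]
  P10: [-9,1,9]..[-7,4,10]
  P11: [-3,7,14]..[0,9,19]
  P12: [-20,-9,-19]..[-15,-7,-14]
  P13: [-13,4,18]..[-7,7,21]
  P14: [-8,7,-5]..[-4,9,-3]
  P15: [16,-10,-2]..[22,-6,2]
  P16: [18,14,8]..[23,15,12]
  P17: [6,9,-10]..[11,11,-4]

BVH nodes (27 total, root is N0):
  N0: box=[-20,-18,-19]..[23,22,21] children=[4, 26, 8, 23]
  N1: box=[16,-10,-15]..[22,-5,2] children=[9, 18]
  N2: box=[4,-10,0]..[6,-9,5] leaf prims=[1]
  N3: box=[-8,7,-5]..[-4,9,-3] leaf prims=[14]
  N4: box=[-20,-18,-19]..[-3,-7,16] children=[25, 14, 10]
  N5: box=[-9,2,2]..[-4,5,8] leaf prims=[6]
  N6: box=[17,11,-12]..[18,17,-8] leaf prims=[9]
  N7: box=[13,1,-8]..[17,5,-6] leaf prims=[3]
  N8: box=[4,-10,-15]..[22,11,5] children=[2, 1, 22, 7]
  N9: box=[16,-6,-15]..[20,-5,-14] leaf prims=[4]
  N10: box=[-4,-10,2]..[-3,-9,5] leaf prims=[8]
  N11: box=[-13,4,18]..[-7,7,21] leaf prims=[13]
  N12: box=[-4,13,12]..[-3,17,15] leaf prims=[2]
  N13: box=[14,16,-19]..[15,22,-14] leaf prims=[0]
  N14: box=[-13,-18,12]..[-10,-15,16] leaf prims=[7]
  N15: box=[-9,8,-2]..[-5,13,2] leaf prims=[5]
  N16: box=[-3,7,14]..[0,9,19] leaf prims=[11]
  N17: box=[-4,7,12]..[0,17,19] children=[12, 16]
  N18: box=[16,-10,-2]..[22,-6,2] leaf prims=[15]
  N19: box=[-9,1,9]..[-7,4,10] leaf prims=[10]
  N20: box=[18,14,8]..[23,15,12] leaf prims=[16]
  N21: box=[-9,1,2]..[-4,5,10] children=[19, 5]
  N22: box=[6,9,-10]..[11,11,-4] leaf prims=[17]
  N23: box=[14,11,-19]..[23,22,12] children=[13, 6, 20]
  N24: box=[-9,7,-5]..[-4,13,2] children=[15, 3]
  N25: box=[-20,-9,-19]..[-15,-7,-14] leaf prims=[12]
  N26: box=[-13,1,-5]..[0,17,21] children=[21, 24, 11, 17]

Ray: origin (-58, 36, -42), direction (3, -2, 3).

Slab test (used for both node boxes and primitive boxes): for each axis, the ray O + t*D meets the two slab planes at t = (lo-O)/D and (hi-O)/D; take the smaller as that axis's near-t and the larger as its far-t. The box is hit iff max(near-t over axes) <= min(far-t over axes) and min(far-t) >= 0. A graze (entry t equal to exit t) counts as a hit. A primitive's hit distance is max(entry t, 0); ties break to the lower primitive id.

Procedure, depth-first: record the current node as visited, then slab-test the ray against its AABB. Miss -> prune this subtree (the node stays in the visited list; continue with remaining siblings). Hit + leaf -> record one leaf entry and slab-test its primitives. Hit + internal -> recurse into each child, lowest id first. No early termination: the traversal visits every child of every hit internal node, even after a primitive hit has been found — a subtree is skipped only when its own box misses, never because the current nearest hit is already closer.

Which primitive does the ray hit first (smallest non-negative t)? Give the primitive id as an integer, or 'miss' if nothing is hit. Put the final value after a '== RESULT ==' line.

Walk:
N0 x:[38/3,27] y:[7,27] z:[23/3,21] -> hit [38/3,21], descend [4, 8, 23, 26]
  N4 x:[38/3,55/3] y:[43/2,27] z:[23/3,58/3] -> miss, prune
  N8 x:[62/3,80/3] y:[25/2,23] z:[9,47/3] -> miss, prune
  N23 x:[24,27] y:[7,25/2] z:[23/3,18] -> miss, prune
  N26 x:[15,58/3] y:[19/2,35/2] z:[37/3,21] -> hit [15,35/2], descend [11, 17, 21, 24]
    N11 x:[15,17] y:[29/2,16] z:[20,21] -> miss, prune
    N17 x:[18,58/3] y:[19/2,29/2] z:[18,61/3] -> miss, prune
    N21 x:[49/3,18] y:[31/2,35/2] z:[44/3,52/3] -> hit [49/3,52/3], descend [5, 19]
      N5 x:[49/3,18] y:[31/2,17] z:[44/3,50/3] -> hit [49/3,50/3] leaf, test {P6@t=49/3}
      N19 x:[49/3,17] y:[16,35/2] z:[17,52/3] -> hit [17,17] leaf, test {P10@t=17}
    N24 x:[49/3,18] y:[23/2,29/2] z:[37/3,44/3] -> miss, prune

order=[0, 4, 8, 23, 26, 11, 17, 21, 5, 19, 24]  |boxes|=11  |leaves|=2  hit=P6

== RESULT ==
6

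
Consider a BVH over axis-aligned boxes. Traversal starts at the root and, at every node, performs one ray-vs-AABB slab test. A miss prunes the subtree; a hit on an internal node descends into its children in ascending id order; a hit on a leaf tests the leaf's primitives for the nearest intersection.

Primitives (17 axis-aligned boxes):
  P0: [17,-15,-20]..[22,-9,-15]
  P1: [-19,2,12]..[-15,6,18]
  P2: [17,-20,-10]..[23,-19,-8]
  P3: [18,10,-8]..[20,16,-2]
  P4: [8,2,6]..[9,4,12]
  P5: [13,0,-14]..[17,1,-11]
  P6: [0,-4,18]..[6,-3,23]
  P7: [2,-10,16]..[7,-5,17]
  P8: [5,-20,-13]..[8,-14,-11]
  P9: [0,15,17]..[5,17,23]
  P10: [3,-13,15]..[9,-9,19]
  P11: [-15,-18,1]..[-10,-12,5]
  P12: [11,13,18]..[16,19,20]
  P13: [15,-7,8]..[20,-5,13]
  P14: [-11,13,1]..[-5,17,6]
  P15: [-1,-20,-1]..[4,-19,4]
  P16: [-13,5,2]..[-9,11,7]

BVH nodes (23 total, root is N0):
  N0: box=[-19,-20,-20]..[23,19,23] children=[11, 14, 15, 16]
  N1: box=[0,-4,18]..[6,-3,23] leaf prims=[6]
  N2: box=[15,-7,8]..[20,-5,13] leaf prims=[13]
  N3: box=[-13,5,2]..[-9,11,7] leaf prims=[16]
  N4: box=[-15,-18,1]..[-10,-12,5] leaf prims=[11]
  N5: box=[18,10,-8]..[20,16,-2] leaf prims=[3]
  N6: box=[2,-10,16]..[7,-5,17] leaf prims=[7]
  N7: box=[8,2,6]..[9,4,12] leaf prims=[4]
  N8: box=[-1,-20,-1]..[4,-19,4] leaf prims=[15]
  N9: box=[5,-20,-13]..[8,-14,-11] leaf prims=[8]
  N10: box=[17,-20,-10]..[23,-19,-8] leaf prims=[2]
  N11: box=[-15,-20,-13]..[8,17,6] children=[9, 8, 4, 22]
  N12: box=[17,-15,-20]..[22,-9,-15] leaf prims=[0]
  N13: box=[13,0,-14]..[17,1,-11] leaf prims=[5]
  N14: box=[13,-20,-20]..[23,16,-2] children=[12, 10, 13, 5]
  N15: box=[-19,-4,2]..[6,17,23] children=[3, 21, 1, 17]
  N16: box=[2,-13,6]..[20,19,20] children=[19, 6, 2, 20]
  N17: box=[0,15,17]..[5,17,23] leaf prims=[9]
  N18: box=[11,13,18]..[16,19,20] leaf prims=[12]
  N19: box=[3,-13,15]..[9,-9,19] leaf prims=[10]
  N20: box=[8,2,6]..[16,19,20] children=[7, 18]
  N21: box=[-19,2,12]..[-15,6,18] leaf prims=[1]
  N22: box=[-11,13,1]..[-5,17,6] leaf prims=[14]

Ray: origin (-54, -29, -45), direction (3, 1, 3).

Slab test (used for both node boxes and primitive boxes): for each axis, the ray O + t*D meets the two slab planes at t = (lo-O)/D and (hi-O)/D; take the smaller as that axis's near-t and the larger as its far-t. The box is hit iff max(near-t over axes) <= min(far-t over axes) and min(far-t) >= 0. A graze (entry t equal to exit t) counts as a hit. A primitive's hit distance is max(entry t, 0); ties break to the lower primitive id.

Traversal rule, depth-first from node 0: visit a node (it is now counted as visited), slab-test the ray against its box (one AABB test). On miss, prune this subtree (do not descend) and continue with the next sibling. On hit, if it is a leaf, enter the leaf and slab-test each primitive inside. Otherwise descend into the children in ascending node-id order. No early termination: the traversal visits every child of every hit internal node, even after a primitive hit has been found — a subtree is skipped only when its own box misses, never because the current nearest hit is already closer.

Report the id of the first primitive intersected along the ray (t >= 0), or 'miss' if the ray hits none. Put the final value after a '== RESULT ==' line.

Trace the traversal:
N0 x:[35/3,77/3] y:[9,48] z:[25/3,68/3] -> hit [35/3,68/3], descend [11, 14, 15, 16]
  N11 x:[13,62/3] y:[9,46] z:[32/3,17] -> hit [13,17], descend [4, 8, 9, 22]
    N4 x:[13,44/3] y:[11,17] z:[46/3,50/3] -> miss, prune
    N8 x:[53/3,58/3] y:[9,10] z:[44/3,49/3] -> miss, prune
    N9 x:[59/3,62/3] y:[9,15] z:[32/3,34/3] -> miss, prune
    N22 x:[43/3,49/3] y:[42,46] z:[46/3,17] -> miss, prune
  N14 x:[67/3,77/3] y:[9,45] z:[25/3,43/3] -> miss, prune
  N15 x:[35/3,20] y:[25,46] z:[47/3,68/3] -> miss, prune
  N16 x:[56/3,74/3] y:[16,48] z:[17,65/3] -> hit [56/3,65/3], descend [2, 6, 19, 20]
    N2 x:[23,74/3] y:[22,24] z:[53/3,58/3] -> miss, prune
    N6 x:[56/3,61/3] y:[19,24] z:[61/3,62/3] -> hit [61/3,61/3] leaf, test {P7@t=61/3}
    N19 x:[19,21] y:[16,20] z:[20,64/3] -> hit [20,20] leaf, test {P10@t=20}
    N20 x:[62/3,70/3] y:[31,48] z:[17,65/3] -> miss, prune

Visited [0, 11, 4, 8, 9, 22, 14, 15, 16, 2, 6, 19, 20]. Tests: 13 box, 2 leaf. Nearest: P10.

== RESULT ==
10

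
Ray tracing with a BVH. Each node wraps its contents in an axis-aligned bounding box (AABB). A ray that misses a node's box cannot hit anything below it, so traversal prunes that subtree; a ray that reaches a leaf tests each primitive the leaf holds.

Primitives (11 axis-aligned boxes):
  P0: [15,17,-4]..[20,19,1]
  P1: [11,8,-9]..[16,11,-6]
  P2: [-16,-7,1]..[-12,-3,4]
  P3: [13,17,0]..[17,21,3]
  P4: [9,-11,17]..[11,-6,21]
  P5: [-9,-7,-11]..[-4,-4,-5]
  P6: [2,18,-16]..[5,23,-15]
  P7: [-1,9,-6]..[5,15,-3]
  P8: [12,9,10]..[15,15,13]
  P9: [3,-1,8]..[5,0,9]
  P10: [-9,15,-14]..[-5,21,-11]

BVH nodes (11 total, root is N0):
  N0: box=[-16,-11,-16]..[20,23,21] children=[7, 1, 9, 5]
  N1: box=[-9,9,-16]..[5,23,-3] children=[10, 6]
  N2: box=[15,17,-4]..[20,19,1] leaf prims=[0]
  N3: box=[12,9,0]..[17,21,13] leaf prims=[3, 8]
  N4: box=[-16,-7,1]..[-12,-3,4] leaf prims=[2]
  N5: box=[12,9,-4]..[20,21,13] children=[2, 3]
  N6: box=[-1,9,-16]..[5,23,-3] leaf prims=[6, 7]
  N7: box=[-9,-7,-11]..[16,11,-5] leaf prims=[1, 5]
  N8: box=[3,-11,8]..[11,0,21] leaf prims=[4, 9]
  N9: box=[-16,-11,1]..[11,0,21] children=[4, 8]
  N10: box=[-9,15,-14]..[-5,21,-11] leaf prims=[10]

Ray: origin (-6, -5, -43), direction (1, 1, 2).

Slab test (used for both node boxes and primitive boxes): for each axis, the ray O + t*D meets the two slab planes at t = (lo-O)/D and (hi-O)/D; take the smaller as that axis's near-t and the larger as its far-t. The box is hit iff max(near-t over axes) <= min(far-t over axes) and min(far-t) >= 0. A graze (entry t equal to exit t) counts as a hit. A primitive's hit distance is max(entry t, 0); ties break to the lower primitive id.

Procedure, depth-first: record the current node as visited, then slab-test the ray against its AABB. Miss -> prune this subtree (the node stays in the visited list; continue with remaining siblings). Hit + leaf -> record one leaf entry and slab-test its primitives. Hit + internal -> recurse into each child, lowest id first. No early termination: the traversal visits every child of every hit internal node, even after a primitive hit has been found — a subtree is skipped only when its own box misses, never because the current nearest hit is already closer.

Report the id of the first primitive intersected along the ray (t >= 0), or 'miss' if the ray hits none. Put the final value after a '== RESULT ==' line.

Trace the traversal:
N0 x:[-10,26] y:[-6,28] z:[27/2,32] -> hit [27/2,26], descend [1, 5, 7, 9]
  N1 x:[-3,11] y:[14,28] z:[27/2,20] -> miss, prune
  N5 x:[18,26] y:[14,26] z:[39/2,28] -> hit [39/2,26], descend [2, 3]
    N2 x:[21,26] y:[22,24] z:[39/2,22] -> hit [22,22] leaf, test {P0@t=22}
    N3 x:[18,23] y:[14,26] z:[43/2,28] -> hit [43/2,23] leaf, test {P3@t=22, P8(miss)}
  N7 x:[-3,22] y:[-2,16] z:[16,19] -> hit [16,16] leaf, test {P1(miss), P5(miss)}
  N9 x:[-10,17] y:[-6,5] z:[22,32] -> miss, prune

order=[0, 1, 5, 2, 3, 7, 9]  |boxes|=7  |leaves|=3  hit=P0

== RESULT ==
0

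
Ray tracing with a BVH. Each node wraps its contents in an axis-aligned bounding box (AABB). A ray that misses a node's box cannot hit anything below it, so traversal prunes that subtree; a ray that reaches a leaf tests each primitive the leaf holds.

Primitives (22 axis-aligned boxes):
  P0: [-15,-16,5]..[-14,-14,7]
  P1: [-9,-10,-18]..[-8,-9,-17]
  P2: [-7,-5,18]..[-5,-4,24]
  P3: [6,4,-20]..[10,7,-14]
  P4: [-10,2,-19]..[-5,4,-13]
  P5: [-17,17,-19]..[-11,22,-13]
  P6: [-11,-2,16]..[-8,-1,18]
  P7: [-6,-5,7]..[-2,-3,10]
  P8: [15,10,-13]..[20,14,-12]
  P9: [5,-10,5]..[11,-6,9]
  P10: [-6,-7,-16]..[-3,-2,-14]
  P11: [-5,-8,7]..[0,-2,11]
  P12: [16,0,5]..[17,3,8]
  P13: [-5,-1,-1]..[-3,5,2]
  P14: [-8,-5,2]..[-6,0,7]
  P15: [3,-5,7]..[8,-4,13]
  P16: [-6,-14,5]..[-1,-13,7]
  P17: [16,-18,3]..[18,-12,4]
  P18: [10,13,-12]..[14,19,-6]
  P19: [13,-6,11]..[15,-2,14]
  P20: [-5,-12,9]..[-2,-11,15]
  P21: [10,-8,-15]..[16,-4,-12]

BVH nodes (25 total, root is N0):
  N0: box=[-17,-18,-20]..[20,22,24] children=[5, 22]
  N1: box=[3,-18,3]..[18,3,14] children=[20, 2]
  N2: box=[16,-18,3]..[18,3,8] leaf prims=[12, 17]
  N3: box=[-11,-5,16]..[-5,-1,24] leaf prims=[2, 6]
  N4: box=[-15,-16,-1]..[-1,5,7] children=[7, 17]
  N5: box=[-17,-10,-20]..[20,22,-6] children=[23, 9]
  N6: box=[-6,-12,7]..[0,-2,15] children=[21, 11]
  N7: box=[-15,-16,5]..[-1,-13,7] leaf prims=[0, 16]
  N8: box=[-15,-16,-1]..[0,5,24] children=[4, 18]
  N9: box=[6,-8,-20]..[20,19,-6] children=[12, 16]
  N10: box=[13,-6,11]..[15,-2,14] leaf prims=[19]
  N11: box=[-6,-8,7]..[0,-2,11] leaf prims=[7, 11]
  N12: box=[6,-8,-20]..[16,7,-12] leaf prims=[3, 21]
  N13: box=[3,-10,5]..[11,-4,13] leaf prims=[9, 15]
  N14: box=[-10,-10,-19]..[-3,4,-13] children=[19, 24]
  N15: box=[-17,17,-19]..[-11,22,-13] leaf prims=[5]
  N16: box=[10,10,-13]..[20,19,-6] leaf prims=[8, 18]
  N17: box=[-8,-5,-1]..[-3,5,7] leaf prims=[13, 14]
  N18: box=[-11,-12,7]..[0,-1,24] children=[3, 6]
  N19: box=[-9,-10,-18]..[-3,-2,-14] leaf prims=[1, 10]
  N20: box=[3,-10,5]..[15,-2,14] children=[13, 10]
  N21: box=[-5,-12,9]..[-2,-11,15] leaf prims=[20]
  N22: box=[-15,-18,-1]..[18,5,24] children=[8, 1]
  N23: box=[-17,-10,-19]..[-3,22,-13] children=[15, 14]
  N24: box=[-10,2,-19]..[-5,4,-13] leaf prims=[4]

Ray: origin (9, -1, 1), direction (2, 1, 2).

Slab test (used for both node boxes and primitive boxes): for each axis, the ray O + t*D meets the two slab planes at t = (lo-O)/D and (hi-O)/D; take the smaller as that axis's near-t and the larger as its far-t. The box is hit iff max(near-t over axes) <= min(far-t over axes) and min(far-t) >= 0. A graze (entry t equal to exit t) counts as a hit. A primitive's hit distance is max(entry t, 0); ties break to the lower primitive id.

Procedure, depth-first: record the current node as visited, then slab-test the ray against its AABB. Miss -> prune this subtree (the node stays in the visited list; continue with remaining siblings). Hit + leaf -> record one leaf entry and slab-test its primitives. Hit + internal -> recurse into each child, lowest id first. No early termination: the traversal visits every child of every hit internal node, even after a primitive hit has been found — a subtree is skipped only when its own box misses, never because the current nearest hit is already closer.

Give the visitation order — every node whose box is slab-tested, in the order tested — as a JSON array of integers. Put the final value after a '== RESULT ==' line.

Walk:
N0 x:[-13,11/2] y:[-17,23] z:[-21/2,23/2] -> hit [-21/2,11/2], descend [5, 22]
  N5 x:[-13,11/2] y:[-9,23] z:[-21/2,-7/2] -> miss, prune
  N22 x:[-12,9/2] y:[-17,6] z:[-1,23/2] -> hit [-1,9/2], descend [1, 8]
    N1 x:[-3,9/2] y:[-17,4] z:[1,13/2] -> hit [1,4], descend [2, 20]
      N2 x:[7/2,9/2] y:[-17,4] z:[1,7/2] -> hit [7/2,7/2] leaf, test {P12@t=7/2, P17(miss)}
      N20 x:[-3,3] y:[-9,-1] z:[2,13/2] -> miss, prune
    N8 x:[-12,-9/2] y:[-15,6] z:[-1,23/2] -> miss, prune

Visited [0, 5, 22, 1, 2, 20, 8]. Tests: 7 box, 1 leaf. Nearest: P12.

== RESULT ==
[0, 5, 22, 1, 2, 20, 8]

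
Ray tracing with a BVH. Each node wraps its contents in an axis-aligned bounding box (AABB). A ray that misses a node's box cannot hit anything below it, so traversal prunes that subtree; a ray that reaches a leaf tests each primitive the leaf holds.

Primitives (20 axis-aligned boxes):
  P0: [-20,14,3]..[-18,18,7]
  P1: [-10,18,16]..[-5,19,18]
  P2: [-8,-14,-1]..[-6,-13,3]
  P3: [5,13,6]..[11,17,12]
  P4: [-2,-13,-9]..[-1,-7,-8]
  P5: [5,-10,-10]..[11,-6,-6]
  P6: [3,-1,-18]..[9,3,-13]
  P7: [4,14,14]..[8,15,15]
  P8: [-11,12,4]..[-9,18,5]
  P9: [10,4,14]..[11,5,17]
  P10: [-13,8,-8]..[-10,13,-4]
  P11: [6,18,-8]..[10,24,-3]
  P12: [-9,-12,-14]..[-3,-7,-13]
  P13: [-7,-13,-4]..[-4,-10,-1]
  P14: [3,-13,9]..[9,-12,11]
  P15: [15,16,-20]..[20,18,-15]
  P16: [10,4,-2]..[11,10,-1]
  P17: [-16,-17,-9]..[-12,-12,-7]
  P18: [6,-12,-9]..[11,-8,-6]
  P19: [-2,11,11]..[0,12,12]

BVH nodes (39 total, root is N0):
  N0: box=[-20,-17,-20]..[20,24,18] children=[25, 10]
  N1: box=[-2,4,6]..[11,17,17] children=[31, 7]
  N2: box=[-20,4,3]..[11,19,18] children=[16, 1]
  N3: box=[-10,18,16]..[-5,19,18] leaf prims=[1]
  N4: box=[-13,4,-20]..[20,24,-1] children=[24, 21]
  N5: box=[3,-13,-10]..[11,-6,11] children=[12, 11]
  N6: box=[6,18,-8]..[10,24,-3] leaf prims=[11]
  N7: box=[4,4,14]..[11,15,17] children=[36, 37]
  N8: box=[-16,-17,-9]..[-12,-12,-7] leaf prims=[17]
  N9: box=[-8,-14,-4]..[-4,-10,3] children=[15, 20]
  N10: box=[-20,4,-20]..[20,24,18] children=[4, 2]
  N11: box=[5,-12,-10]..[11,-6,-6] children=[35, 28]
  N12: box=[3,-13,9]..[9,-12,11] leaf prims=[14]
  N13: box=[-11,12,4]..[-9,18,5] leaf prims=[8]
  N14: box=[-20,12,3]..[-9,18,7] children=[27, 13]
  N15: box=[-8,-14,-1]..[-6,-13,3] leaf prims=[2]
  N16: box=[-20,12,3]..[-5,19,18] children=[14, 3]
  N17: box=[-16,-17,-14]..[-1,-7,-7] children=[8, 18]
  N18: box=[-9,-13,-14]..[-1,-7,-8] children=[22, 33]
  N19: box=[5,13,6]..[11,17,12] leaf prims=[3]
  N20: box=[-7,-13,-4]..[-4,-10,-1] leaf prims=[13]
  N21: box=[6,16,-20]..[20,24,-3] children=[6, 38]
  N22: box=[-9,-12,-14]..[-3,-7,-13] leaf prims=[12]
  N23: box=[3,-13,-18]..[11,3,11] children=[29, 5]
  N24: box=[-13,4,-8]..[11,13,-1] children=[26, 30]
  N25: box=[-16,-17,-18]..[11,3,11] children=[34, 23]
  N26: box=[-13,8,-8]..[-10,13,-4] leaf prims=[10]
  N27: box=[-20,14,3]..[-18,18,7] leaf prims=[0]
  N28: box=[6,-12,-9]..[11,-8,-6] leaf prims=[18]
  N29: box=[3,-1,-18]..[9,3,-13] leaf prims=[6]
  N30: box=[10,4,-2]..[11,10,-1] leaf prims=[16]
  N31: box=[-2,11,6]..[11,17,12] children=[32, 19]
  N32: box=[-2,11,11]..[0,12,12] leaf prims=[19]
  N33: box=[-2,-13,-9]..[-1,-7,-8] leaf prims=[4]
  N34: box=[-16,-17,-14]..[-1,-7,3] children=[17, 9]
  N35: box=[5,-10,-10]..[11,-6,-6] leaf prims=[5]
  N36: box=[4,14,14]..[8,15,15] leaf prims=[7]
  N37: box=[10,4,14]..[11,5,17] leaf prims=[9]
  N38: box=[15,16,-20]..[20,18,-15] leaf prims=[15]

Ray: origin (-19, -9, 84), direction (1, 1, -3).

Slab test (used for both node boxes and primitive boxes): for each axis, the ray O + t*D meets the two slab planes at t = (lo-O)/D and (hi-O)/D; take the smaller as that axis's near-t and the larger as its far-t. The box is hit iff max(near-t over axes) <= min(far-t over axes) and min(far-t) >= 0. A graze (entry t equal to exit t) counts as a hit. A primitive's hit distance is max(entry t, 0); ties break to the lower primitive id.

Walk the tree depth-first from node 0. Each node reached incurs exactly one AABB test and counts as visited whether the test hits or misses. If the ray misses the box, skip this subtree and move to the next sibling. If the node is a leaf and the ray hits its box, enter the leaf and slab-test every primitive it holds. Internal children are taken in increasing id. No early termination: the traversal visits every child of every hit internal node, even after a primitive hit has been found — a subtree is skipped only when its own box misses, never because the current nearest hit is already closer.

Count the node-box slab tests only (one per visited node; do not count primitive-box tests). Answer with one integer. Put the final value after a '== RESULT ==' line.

Walk:
N0 x:[-1,39] y:[-8,33] z:[22,104/3] -> hit [22,33], descend [10, 25]
  N10 x:[-1,39] y:[13,33] z:[22,104/3] -> hit [22,33], descend [2, 4]
    N2 x:[-1,30] y:[13,28] z:[22,27] -> hit [22,27], descend [1, 16]
      N1 x:[17,30] y:[13,26] z:[67/3,26] -> hit [67/3,26], descend [7, 31]
        N7 x:[23,30] y:[13,24] z:[67/3,70/3] -> hit [23,70/3], descend [36, 37]
          N36 x:[23,27] y:[23,24] z:[23,70/3] -> hit [23,70/3] leaf, test {P7@t=23}
          N37 x:[29,30] y:[13,14] z:[67/3,70/3] -> miss, prune
        N31 x:[17,30] y:[20,26] z:[24,26] -> hit [24,26], descend [19, 32]
          N19 x:[24,30] y:[22,26] z:[24,26] -> hit [24,26] leaf, test {P3@t=24}
          N32 x:[17,19] y:[20,21] z:[24,73/3] -> miss, prune
      N16 x:[-1,14] y:[21,28] z:[22,27] -> miss, prune
    N4 x:[6,39] y:[13,33] z:[85/3,104/3] -> hit [85/3,33], descend [21, 24]
      N21 x:[25,39] y:[25,33] z:[29,104/3] -> hit [29,33], descend [6, 38]
        N6 x:[25,29] y:[27,33] z:[29,92/3] -> hit [29,29] leaf, test {P11@t=29}
        N38 x:[34,39] y:[25,27] z:[33,104/3] -> miss, prune
      N24 x:[6,30] y:[13,22] z:[85/3,92/3] -> miss, prune
  N25 x:[3,30] y:[-8,12] z:[73/3,34] -> miss, prune

Visited [0, 10, 2, 1, 7, 36, 37, 31, 19, 32, 16, 4, 21, 6, 38, 24, 25]. Tests: 17 box, 3 leaf. Nearest: P7.

== RESULT ==
17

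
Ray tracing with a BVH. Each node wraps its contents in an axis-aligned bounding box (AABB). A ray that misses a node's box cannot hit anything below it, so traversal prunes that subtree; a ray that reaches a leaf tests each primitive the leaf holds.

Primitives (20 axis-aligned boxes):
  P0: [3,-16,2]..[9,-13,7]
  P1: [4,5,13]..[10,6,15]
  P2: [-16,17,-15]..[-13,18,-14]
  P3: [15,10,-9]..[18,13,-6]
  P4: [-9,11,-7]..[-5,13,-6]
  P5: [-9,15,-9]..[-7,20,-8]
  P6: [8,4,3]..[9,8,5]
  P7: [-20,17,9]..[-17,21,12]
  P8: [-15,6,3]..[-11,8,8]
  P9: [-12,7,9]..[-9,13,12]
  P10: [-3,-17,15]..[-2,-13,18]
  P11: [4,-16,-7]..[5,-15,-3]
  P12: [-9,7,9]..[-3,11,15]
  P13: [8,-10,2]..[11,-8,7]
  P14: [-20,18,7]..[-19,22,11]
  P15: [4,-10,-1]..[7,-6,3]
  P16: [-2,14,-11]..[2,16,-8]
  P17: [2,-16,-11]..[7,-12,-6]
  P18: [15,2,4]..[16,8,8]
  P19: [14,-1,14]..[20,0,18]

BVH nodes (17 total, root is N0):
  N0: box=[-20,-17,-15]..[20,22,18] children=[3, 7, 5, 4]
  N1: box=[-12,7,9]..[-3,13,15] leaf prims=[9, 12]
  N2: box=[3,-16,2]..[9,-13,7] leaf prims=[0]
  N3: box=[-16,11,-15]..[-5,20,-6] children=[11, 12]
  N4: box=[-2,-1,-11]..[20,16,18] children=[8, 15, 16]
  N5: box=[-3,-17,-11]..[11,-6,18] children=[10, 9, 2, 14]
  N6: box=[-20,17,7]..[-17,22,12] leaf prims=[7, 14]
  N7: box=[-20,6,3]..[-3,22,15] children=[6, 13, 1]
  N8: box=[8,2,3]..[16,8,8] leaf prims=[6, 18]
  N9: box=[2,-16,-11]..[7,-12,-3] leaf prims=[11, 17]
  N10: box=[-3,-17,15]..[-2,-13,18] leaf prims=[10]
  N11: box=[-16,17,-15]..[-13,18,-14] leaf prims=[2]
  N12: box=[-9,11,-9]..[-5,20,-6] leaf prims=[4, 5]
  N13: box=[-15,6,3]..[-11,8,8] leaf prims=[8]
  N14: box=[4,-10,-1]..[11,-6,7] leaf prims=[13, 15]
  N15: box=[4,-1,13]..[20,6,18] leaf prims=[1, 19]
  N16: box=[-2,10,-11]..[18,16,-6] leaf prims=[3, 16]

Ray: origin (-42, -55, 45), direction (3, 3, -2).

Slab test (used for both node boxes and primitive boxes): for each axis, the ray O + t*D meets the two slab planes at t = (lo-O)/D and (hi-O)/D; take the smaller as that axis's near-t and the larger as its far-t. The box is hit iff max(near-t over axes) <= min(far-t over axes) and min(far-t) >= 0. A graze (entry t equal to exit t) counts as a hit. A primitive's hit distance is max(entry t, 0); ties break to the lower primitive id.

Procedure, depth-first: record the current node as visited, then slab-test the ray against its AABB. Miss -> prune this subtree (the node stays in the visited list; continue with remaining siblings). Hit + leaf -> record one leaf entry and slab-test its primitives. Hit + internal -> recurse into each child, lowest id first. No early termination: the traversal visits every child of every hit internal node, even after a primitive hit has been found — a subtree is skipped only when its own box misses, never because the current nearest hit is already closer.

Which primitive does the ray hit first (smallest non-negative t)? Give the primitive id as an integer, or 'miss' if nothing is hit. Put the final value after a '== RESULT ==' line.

Walk:
N0 x:[22/3,62/3] y:[38/3,77/3] z:[27/2,30] -> hit [27/2,62/3], descend [3, 4, 5, 7]
  N3 x:[26/3,37/3] y:[22,25] z:[51/2,30] -> miss, prune
  N4 x:[40/3,62/3] y:[18,71/3] z:[27/2,28] -> hit [18,62/3], descend [8, 15, 16]
    N8 x:[50/3,58/3] y:[19,21] z:[37/2,21] -> hit [19,58/3] leaf, test {P6(miss), P18@t=19}
    N15 x:[46/3,62/3] y:[18,61/3] z:[27/2,16] -> miss, prune
    N16 x:[40/3,20] y:[65/3,71/3] z:[51/2,28] -> miss, prune
  N5 x:[13,53/3] y:[38/3,49/3] z:[27/2,28] -> hit [27/2,49/3], descend [2, 9, 10, 14]
    N2 x:[15,17] y:[13,14] z:[19,43/2] -> miss, prune
    N9 x:[44/3,49/3] y:[13,43/3] z:[24,28] -> miss, prune
    N10 x:[13,40/3] y:[38/3,14] z:[27/2,15] -> miss, prune
    N14 x:[46/3,53/3] y:[15,49/3] z:[19,23] -> miss, prune
  N7 x:[22/3,13] y:[61/3,77/3] z:[15,21] -> miss, prune

Visited [0, 3, 4, 8, 15, 16, 5, 2, 9, 10, 14, 7]. Tests: 12 box, 1 leaf. Nearest: P18.

== RESULT ==
18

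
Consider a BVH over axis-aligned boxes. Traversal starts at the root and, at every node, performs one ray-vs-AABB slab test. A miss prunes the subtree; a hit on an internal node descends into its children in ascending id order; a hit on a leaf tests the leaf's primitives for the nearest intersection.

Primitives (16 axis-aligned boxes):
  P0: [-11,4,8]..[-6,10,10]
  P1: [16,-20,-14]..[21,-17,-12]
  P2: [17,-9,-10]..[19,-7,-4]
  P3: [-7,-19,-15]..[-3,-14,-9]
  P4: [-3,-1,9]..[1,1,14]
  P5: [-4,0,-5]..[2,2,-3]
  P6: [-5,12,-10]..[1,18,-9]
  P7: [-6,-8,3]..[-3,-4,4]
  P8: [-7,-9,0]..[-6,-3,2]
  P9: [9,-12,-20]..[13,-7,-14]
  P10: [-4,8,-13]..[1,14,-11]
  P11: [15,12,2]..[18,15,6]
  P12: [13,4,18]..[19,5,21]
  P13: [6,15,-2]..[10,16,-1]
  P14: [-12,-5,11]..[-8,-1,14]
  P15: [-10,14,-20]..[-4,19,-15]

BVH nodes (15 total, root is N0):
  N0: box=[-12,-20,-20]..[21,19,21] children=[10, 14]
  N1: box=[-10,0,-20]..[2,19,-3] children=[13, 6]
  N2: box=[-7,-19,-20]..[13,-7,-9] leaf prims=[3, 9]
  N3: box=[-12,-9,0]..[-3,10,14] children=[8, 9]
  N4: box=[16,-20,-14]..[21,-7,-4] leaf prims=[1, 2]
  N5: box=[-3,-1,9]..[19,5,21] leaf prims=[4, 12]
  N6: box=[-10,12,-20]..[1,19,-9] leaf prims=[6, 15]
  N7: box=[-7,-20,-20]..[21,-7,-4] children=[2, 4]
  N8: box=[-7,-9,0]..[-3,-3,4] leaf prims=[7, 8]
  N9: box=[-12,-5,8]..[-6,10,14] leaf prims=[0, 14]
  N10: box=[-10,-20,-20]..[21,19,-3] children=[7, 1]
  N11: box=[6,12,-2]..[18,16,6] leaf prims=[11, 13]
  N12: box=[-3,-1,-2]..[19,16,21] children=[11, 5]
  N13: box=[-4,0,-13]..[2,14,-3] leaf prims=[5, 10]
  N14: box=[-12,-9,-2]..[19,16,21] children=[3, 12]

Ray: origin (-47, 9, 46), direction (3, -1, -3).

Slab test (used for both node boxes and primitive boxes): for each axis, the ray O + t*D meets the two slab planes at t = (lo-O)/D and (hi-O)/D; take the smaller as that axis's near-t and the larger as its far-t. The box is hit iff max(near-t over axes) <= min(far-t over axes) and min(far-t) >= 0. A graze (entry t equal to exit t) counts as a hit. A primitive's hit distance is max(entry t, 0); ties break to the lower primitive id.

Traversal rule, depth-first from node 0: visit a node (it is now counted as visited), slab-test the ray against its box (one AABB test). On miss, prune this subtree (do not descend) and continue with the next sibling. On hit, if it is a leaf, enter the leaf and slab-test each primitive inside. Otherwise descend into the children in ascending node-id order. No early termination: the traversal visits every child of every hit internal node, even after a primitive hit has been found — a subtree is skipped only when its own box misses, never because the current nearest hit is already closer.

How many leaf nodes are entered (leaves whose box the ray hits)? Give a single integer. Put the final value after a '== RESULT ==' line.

Walk:
N0 x:[35/3,68/3] y:[-10,29] z:[25/3,22] -> hit [35/3,22], descend [10, 14]
  N10 x:[37/3,68/3] y:[-10,29] z:[49/3,22] -> hit [49/3,22], descend [1, 7]
    N1 x:[37/3,49/3] y:[-10,9] z:[49/3,22] -> miss, prune
    N7 x:[40/3,68/3] y:[16,29] z:[50/3,22] -> hit [50/3,22], descend [2, 4]
      N2 x:[40/3,20] y:[16,28] z:[55/3,22] -> hit [55/3,20] leaf, test {P3(miss), P9@t=20}
      N4 x:[21,68/3] y:[16,29] z:[50/3,20] -> miss, prune
  N14 x:[35/3,22] y:[-7,18] z:[25/3,16] -> hit [35/3,16], descend [3, 12]
    N3 x:[35/3,44/3] y:[-1,18] z:[32/3,46/3] -> hit [35/3,44/3], descend [8, 9]
      N8 x:[40/3,44/3] y:[12,18] z:[14,46/3] -> hit [14,44/3] leaf, test {P7@t=14, P8(miss)}
      N9 x:[35/3,41/3] y:[-1,14] z:[32/3,38/3] -> hit [35/3,38/3] leaf, test {P0(miss), P14@t=35/3}
    N12 x:[44/3,22] y:[-7,10] z:[25/3,16] -> miss, prune

11 AABB tests over nodes [0, 10, 1, 7, 2, 4, 14, 3, 8, 9, 12]; 3 leaves entered; closest P14.

== RESULT ==
3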